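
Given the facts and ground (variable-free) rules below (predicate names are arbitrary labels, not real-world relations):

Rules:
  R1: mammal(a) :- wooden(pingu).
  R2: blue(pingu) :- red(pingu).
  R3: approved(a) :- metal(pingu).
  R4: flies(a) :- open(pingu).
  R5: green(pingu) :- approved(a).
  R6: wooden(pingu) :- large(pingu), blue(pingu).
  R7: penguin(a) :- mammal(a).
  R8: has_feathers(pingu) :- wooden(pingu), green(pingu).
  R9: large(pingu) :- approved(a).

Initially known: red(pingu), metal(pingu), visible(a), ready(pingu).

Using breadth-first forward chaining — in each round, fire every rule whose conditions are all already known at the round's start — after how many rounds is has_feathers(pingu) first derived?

4

Round 1 fires R2, R3, giving blue(pingu), approved(a).
Round 2 fires R5, R9, giving green(pingu), large(pingu).
Round 3 fires R6, giving wooden(pingu).
Round 4 fires R1, R8, giving mammal(a), has_feathers(pingu).
has_feathers(pingu) first appears in round 4.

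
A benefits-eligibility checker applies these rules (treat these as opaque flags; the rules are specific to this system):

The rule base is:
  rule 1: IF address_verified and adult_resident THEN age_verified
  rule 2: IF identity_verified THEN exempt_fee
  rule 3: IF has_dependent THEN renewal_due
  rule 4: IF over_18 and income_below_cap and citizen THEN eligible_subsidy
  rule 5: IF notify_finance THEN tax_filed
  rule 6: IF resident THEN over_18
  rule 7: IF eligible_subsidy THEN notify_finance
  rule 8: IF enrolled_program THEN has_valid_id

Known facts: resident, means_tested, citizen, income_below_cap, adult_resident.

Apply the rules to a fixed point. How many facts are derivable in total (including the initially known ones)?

Round 1 fires rule 6, giving over_18.
Round 2 fires rule 4, giving eligible_subsidy.
Round 3 fires rule 7, giving notify_finance.
Round 4 fires rule 5, giving tax_filed.
Closure: {adult_resident, citizen, eligible_subsidy, income_below_cap, means_tested, notify_finance, over_18, resident, tax_filed} — 9 facts.

9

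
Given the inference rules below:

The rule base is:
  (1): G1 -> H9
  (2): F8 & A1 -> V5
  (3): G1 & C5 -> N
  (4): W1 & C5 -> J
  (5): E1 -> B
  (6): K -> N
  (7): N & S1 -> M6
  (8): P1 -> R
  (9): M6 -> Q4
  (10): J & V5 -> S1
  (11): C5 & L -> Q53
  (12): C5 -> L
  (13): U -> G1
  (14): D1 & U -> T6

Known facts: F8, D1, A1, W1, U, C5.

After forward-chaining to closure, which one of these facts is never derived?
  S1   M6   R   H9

Round 1 — (2), (4), (12), (13), (14), derive V5, J, L, G1, T6.
Round 2 — (1), (3), (10), (11), derive H9, N, S1, Q53.
Round 3 — (7), derive M6.
Round 4 — (9), derive Q4.
Derived: M6 (round 3), S1 (round 2), H9 (round 2). R never appears in any round.

R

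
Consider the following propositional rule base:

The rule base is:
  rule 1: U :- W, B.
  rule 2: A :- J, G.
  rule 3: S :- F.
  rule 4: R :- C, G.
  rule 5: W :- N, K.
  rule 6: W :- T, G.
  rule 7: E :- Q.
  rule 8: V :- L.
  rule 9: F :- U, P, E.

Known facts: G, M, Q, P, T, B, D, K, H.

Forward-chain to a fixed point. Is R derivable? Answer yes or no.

Round 1: rule 6 [W :- T, G.]; rule 7 [E :- Q.]. Adds W, E.
Round 2: rule 1 [U :- W, B.]. Adds U.
Round 3: rule 9 [F :- U, P, E.]. Adds F.
Round 4: rule 3 [S :- F.]. Adds S.
Fixed point reached. R is concluded only by rule 4; rule 4 needs C (never derived).

no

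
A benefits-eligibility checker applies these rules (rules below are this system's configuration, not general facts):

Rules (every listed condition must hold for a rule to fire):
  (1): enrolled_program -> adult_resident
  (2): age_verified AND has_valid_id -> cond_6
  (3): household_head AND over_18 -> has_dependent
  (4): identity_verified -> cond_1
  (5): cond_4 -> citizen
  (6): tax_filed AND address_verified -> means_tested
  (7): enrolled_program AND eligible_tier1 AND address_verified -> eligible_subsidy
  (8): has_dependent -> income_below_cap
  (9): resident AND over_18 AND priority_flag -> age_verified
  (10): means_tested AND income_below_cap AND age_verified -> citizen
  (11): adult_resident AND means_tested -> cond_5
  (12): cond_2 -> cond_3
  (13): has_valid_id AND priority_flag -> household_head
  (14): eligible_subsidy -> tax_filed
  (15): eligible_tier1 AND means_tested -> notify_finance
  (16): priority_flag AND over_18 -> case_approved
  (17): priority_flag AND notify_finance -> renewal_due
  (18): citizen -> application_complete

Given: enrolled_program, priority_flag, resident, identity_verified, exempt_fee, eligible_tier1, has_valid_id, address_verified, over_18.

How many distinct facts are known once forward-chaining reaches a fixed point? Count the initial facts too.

Round 1 fires (1), (4), (7), (9), (13), (16), giving adult_resident, cond_1, eligible_subsidy, age_verified, household_head, case_approved.
Round 2 fires (2), (3), (14), giving cond_6, has_dependent, tax_filed.
Round 3 fires (6), (8), giving means_tested, income_below_cap.
Round 4 fires (10), (11), (15), giving citizen, cond_5, notify_finance.
Round 5 fires (17), (18), giving renewal_due, application_complete.
Closure: {address_verified, adult_resident, age_verified, application_complete, case_approved, citizen, cond_1, cond_5, cond_6, eligible_subsidy, eligible_tier1, enrolled_program, exempt_fee, has_dependent, has_valid_id, household_head, identity_verified, income_below_cap, means_tested, notify_finance, over_18, priority_flag, renewal_due, resident, tax_filed} — 25 facts.

25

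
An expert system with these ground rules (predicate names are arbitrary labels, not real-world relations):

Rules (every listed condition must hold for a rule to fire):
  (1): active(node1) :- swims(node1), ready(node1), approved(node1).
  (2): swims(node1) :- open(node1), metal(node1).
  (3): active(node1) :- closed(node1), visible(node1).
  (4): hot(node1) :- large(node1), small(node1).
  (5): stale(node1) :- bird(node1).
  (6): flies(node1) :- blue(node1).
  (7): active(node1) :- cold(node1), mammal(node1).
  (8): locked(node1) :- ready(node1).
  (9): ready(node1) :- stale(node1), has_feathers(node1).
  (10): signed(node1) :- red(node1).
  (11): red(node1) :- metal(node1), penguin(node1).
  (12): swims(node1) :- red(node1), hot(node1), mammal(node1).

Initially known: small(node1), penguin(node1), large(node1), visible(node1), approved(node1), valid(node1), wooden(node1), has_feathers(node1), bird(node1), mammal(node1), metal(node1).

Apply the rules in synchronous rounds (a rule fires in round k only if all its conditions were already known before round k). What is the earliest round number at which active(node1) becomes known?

Round 1: (4) [hot(node1) :- large(node1), small(node1).]; (5) [stale(node1) :- bird(node1).]; (11) [red(node1) :- metal(node1), penguin(node1).]. Adds hot(node1), stale(node1), red(node1).
Round 2: (9) [ready(node1) :- stale(node1), has_feathers(node1).]; (10) [signed(node1) :- red(node1).]; (12) [swims(node1) :- red(node1), hot(node1), mammal(node1).]. Adds ready(node1), signed(node1), swims(node1).
Round 3: (1) [active(node1) :- swims(node1), ready(node1), approved(node1).]; (8) [locked(node1) :- ready(node1).]. Adds active(node1), locked(node1).
active(node1) first appears in round 3.

3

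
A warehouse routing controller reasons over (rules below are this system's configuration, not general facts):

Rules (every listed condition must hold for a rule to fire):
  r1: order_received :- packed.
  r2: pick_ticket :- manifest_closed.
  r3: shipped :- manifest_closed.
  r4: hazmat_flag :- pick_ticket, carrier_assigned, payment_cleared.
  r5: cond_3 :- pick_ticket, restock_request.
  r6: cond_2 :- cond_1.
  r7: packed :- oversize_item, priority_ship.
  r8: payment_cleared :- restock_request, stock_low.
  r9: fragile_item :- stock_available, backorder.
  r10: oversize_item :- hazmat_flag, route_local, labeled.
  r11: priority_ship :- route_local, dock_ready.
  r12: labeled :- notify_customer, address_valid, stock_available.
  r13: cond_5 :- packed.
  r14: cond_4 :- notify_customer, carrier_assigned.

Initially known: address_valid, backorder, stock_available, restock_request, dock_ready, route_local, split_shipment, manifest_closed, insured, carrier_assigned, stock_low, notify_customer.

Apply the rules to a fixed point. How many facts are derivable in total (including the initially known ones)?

Round 1: r2 [pick_ticket :- manifest_closed.]; r3 [shipped :- manifest_closed.]; r8 [payment_cleared :- restock_request, stock_low.]; r9 [fragile_item :- stock_available, backorder.]; r11 [priority_ship :- route_local, dock_ready.]; r12 [labeled :- notify_customer, address_valid, stock_available.]; r14 [cond_4 :- notify_customer, carrier_assigned.]. New: pick_ticket, shipped, payment_cleared, fragile_item, priority_ship, labeled, cond_4.
Round 2: r4 [hazmat_flag :- pick_ticket, carrier_assigned, payment_cleared.]; r5 [cond_3 :- pick_ticket, restock_request.]. New: hazmat_flag, cond_3.
Round 3: r10 [oversize_item :- hazmat_flag, route_local, labeled.]. New: oversize_item.
Round 4: r7 [packed :- oversize_item, priority_ship.]. New: packed.
Round 5: r1 [order_received :- packed.]; r13 [cond_5 :- packed.]. New: order_received, cond_5.
Closure: {address_valid, backorder, carrier_assigned, cond_3, cond_4, cond_5, dock_ready, fragile_item, hazmat_flag, insured, labeled, manifest_closed, notify_customer, order_received, oversize_item, packed, payment_cleared, pick_ticket, priority_ship, restock_request, route_local, shipped, split_shipment, stock_available, stock_low} — 25 facts.

25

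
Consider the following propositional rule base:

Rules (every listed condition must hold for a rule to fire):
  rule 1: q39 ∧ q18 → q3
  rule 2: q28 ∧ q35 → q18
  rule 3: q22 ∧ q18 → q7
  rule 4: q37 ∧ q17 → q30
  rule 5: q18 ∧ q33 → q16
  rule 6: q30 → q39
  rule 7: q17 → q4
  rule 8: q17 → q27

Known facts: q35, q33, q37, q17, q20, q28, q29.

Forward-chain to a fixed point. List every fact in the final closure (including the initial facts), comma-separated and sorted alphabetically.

[1] rule 2 [q28 ∧ q35 → q18]; rule 4 [q37 ∧ q17 → q30]; rule 7 [q17 → q4]; rule 8 [q17 → q27]. ⇒ new: q18, q30, q4, q27.
[2] rule 5 [q18 ∧ q33 → q16]; rule 6 [q30 → q39]. ⇒ new: q16, q39.
[3] rule 1 [q39 ∧ q18 → q3]. ⇒ new: q3.

q16, q17, q18, q20, q27, q28, q29, q3, q30, q33, q35, q37, q39, q4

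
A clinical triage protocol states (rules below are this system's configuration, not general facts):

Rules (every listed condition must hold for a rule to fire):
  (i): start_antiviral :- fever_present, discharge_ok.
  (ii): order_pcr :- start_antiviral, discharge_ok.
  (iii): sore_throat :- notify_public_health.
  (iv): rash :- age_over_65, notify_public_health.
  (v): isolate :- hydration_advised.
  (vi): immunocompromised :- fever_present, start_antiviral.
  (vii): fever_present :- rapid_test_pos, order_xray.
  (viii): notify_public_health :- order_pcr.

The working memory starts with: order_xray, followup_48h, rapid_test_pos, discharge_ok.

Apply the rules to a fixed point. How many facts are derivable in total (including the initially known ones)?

Round 1: (vii) [fever_present :- rapid_test_pos, order_xray.]. Adds fever_present.
Round 2: (i) [start_antiviral :- fever_present, discharge_ok.]. Adds start_antiviral.
Round 3: (ii) [order_pcr :- start_antiviral, discharge_ok.]; (vi) [immunocompromised :- fever_present, start_antiviral.]. Adds order_pcr, immunocompromised.
Round 4: (viii) [notify_public_health :- order_pcr.]. Adds notify_public_health.
Round 5: (iii) [sore_throat :- notify_public_health.]. Adds sore_throat.
Closure: {discharge_ok, fever_present, followup_48h, immunocompromised, notify_public_health, order_pcr, order_xray, rapid_test_pos, sore_throat, start_antiviral} — 10 facts.

10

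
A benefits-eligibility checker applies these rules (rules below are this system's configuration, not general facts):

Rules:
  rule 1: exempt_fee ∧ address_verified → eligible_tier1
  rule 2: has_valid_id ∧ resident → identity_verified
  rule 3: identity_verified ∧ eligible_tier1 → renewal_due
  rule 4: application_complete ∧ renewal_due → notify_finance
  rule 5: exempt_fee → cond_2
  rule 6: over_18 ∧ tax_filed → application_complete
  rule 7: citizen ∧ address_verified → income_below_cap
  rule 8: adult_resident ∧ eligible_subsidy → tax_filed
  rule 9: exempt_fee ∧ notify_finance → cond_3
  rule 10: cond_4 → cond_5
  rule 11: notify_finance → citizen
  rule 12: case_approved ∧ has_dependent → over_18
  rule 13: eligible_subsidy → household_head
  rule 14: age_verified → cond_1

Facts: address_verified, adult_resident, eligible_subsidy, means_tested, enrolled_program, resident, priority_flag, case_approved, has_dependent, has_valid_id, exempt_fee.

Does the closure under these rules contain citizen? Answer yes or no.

Round 1: rule 1 [exempt_fee ∧ address_verified → eligible_tier1]; rule 2 [has_valid_id ∧ resident → identity_verified]; rule 5 [exempt_fee → cond_2]; rule 8 [adult_resident ∧ eligible_subsidy → tax_filed]; rule 12 [case_approved ∧ has_dependent → over_18]; rule 13 [eligible_subsidy → household_head]. New: eligible_tier1, identity_verified, cond_2, tax_filed, over_18, household_head.
Round 2: rule 3 [identity_verified ∧ eligible_tier1 → renewal_due]; rule 6 [over_18 ∧ tax_filed → application_complete]. New: renewal_due, application_complete.
Round 3: rule 4 [application_complete ∧ renewal_due → notify_finance]. New: notify_finance.
Round 4: rule 9 [exempt_fee ∧ notify_finance → cond_3]; rule 11 [notify_finance → citizen]. New: cond_3, citizen.
Round 5: rule 7 [citizen ∧ address_verified → income_below_cap]. New: income_below_cap.
citizen appears in round 4, so it is derivable.

yes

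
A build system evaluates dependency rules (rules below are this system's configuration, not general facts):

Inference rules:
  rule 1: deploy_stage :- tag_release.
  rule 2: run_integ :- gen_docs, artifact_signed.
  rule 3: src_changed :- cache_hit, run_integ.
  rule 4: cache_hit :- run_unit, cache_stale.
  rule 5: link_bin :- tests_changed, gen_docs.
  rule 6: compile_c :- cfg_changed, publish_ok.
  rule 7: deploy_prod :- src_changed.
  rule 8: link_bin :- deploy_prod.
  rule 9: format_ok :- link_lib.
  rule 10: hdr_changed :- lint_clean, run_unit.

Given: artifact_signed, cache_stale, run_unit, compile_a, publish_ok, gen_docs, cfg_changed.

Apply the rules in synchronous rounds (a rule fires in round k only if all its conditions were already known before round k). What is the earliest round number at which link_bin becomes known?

Round 1: rule 2 [run_integ :- gen_docs, artifact_signed.]; rule 4 [cache_hit :- run_unit, cache_stale.]; rule 6 [compile_c :- cfg_changed, publish_ok.]. New: run_integ, cache_hit, compile_c.
Round 2: rule 3 [src_changed :- cache_hit, run_integ.]. New: src_changed.
Round 3: rule 7 [deploy_prod :- src_changed.]. New: deploy_prod.
Round 4: rule 8 [link_bin :- deploy_prod.]. New: link_bin.
link_bin first appears in round 4.

4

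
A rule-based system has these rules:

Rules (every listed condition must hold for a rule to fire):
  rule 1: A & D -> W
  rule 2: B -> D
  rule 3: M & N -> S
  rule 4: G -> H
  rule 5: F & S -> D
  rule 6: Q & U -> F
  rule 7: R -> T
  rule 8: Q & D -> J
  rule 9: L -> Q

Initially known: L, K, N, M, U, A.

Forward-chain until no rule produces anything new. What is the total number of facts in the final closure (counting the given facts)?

12

Round 1: rule 3 [M & N -> S]; rule 9 [L -> Q]. Adds S, Q.
Round 2: rule 6 [Q & U -> F]. Adds F.
Round 3: rule 5 [F & S -> D]. Adds D.
Round 4: rule 1 [A & D -> W]; rule 8 [Q & D -> J]. Adds W, J.
Closure: {A, D, F, J, K, L, M, N, Q, S, U, W} — 12 facts.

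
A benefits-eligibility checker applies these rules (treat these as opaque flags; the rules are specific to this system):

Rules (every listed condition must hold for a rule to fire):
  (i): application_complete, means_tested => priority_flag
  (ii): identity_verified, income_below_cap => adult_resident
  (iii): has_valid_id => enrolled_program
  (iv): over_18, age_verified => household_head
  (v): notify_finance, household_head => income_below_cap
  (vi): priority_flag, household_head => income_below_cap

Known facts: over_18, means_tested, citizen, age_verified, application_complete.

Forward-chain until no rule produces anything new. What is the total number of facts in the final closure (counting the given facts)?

Round 1 — (i), (iv), derive priority_flag, household_head.
Round 2 — (vi), derive income_below_cap.
Closure: {age_verified, application_complete, citizen, household_head, income_below_cap, means_tested, over_18, priority_flag} — 8 facts.

8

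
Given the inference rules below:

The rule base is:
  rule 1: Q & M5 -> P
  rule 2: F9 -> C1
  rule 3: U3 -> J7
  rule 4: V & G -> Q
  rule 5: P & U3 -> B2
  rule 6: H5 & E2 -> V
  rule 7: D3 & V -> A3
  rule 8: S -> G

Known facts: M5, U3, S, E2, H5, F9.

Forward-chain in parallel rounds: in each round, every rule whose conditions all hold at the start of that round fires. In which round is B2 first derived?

4

Round 1 fires rule 2, rule 3, rule 6, rule 8, giving C1, J7, V, G.
Round 2 fires rule 4, giving Q.
Round 3 fires rule 1, giving P.
Round 4 fires rule 5, giving B2.
B2 first appears in round 4.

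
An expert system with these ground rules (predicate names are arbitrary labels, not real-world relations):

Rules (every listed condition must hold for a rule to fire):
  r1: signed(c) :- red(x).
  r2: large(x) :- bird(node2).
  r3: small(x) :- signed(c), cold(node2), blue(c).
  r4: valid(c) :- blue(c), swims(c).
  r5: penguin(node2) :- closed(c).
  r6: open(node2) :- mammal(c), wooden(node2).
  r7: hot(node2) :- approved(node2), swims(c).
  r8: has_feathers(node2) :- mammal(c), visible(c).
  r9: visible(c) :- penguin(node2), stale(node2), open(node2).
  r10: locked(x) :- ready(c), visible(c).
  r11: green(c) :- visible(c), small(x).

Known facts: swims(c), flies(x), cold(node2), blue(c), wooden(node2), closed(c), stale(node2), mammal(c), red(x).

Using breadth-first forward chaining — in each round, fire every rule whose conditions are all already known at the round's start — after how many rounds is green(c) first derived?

3

Round 1 fires r1, r4, r5, r6, giving signed(c), valid(c), penguin(node2), open(node2).
Round 2 fires r3, r9, giving small(x), visible(c).
Round 3 fires r8, r11, giving has_feathers(node2), green(c).
green(c) first appears in round 3.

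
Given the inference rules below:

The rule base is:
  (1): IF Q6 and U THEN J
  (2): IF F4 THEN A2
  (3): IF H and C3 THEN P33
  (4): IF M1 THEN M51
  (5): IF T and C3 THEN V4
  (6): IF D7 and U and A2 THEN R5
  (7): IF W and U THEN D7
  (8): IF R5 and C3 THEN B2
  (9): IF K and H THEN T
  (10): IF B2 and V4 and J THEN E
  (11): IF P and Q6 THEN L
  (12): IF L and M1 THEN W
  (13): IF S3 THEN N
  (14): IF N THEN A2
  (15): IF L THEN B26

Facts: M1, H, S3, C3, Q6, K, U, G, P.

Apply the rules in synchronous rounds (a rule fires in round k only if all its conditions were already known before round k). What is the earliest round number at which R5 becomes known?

4

Round 1: (1) [IF Q6 and U THEN J]; (3) [IF H and C3 THEN P33]; (4) [IF M1 THEN M51]; (9) [IF K and H THEN T]; (11) [IF P and Q6 THEN L]; (13) [IF S3 THEN N]. Adds J, P33, M51, T, L, N.
Round 2: (5) [IF T and C3 THEN V4]; (12) [IF L and M1 THEN W]; (14) [IF N THEN A2]; (15) [IF L THEN B26]. Adds V4, W, A2, B26.
Round 3: (7) [IF W and U THEN D7]. Adds D7.
Round 4: (6) [IF D7 and U and A2 THEN R5]. Adds R5.
R5 first appears in round 4.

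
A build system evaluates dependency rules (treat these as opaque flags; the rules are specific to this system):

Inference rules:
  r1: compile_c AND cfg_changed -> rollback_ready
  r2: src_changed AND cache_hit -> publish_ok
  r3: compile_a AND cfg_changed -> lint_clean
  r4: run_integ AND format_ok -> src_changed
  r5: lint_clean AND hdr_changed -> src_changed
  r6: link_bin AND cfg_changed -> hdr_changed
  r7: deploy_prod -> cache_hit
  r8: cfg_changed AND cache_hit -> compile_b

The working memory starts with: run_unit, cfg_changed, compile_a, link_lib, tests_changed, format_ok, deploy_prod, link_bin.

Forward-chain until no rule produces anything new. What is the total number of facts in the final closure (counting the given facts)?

[1] r3 [compile_a AND cfg_changed -> lint_clean]; r6 [link_bin AND cfg_changed -> hdr_changed]; r7 [deploy_prod -> cache_hit]. ⇒ new: lint_clean, hdr_changed, cache_hit.
[2] r5 [lint_clean AND hdr_changed -> src_changed]; r8 [cfg_changed AND cache_hit -> compile_b]. ⇒ new: src_changed, compile_b.
[3] r2 [src_changed AND cache_hit -> publish_ok]. ⇒ new: publish_ok.
Closure: {cache_hit, cfg_changed, compile_a, compile_b, deploy_prod, format_ok, hdr_changed, link_bin, link_lib, lint_clean, publish_ok, run_unit, src_changed, tests_changed} — 14 facts.

14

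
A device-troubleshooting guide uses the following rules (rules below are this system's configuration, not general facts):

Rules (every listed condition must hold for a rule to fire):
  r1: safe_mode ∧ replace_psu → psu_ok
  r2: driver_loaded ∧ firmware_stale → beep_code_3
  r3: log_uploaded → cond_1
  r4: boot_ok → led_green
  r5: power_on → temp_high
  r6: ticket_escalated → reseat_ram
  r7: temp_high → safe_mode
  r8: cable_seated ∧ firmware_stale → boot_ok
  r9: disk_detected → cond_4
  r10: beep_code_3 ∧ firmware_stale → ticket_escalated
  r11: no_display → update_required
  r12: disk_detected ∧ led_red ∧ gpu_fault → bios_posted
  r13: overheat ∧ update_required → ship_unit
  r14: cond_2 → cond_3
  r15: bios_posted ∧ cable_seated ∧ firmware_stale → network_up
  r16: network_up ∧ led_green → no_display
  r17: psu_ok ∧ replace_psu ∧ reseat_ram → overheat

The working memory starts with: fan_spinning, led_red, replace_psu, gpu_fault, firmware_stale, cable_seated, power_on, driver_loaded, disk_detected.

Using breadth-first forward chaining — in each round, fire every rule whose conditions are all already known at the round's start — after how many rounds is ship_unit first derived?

Round 1 — r2, r5, r8, r9, r12, derive beep_code_3, temp_high, boot_ok, cond_4, bios_posted.
Round 2 — r4, r7, r10, r15, derive led_green, safe_mode, ticket_escalated, network_up.
Round 3 — r1, r6, r16, derive psu_ok, reseat_ram, no_display.
Round 4 — r11, r17, derive update_required, overheat.
Round 5 — r13, derive ship_unit.
ship_unit first appears in round 5.

5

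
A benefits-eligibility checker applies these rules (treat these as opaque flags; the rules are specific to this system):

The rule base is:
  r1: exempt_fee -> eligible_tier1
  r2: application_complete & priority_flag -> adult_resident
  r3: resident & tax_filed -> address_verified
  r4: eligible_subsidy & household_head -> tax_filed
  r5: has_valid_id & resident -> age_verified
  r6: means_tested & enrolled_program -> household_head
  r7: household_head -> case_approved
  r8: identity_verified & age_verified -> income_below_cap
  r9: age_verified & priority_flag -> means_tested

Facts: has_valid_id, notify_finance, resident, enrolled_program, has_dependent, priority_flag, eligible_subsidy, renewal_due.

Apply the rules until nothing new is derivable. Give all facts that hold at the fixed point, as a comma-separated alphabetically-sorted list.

address_verified, age_verified, case_approved, eligible_subsidy, enrolled_program, has_dependent, has_valid_id, household_head, means_tested, notify_finance, priority_flag, renewal_due, resident, tax_filed

Round 1 — r5, derive age_verified.
Round 2 — r9, derive means_tested.
Round 3 — r6, derive household_head.
Round 4 — r4, r7, derive tax_filed, case_approved.
Round 5 — r3, derive address_verified.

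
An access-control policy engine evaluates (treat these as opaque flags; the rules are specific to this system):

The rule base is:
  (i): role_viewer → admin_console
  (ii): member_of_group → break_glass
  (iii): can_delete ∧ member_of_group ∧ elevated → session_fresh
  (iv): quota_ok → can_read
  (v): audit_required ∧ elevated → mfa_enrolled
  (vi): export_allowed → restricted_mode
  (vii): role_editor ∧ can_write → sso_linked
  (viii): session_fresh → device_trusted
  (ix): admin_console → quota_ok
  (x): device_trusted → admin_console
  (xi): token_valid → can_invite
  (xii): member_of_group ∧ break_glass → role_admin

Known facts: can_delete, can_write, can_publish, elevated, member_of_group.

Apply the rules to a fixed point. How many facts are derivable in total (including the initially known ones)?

Round 1: (ii) [member_of_group → break_glass]; (iii) [can_delete ∧ member_of_group ∧ elevated → session_fresh]. Adds break_glass, session_fresh.
Round 2: (viii) [session_fresh → device_trusted]; (xii) [member_of_group ∧ break_glass → role_admin]. Adds device_trusted, role_admin.
Round 3: (x) [device_trusted → admin_console]. Adds admin_console.
Round 4: (ix) [admin_console → quota_ok]. Adds quota_ok.
Round 5: (iv) [quota_ok → can_read]. Adds can_read.
Closure: {admin_console, break_glass, can_delete, can_publish, can_read, can_write, device_trusted, elevated, member_of_group, quota_ok, role_admin, session_fresh} — 12 facts.

12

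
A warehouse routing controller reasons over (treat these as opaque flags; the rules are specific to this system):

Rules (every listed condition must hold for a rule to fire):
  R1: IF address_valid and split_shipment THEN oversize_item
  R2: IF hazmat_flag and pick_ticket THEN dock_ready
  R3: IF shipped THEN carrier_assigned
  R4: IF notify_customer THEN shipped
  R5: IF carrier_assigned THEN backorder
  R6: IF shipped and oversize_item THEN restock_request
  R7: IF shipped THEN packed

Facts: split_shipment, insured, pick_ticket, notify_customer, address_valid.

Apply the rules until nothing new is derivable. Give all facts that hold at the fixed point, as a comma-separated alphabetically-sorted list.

address_valid, backorder, carrier_assigned, insured, notify_customer, oversize_item, packed, pick_ticket, restock_request, shipped, split_shipment

Round 1: R1 [IF address_valid and split_shipment THEN oversize_item]; R4 [IF notify_customer THEN shipped]. New: oversize_item, shipped.
Round 2: R3 [IF shipped THEN carrier_assigned]; R6 [IF shipped and oversize_item THEN restock_request]; R7 [IF shipped THEN packed]. New: carrier_assigned, restock_request, packed.
Round 3: R5 [IF carrier_assigned THEN backorder]. New: backorder.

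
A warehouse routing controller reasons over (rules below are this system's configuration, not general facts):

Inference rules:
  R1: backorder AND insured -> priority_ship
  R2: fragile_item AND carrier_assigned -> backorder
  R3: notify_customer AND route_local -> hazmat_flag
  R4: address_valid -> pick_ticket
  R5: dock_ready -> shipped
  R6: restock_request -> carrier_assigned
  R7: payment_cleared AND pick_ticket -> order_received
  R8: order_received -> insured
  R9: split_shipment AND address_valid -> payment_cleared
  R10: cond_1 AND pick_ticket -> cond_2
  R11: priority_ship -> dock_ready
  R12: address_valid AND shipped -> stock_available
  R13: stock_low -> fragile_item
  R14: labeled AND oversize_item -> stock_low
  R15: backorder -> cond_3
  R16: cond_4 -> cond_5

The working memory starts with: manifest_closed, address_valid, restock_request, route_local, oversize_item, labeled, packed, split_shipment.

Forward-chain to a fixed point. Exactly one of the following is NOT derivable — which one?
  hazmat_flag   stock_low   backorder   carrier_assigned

Round 1 — R4, R6, R9, R14, derive pick_ticket, carrier_assigned, payment_cleared, stock_low.
Round 2 — R7, R13, derive order_received, fragile_item.
Round 3 — R2, R8, derive backorder, insured.
Round 4 — R1, R15, derive priority_ship, cond_3.
Round 5 — R11, derive dock_ready.
Round 6 — R5, derive shipped.
Round 7 — R12, derive stock_available.
Derived: stock_low (round 1), carrier_assigned (round 1), backorder (round 3). hazmat_flag never appears in any round.

hazmat_flag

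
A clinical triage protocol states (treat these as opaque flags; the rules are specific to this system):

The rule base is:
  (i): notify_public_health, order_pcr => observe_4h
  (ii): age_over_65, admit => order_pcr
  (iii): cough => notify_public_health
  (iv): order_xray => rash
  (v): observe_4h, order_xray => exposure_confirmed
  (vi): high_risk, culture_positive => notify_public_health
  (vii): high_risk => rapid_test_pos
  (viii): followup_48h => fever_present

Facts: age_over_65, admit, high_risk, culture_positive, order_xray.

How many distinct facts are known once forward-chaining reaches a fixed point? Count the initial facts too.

11

[1] (ii) [age_over_65, admit => order_pcr]; (iv) [order_xray => rash]; (vi) [high_risk, culture_positive => notify_public_health]; (vii) [high_risk => rapid_test_pos]. ⇒ new: order_pcr, rash, notify_public_health, rapid_test_pos.
[2] (i) [notify_public_health, order_pcr => observe_4h]. ⇒ new: observe_4h.
[3] (v) [observe_4h, order_xray => exposure_confirmed]. ⇒ new: exposure_confirmed.
Closure: {admit, age_over_65, culture_positive, exposure_confirmed, high_risk, notify_public_health, observe_4h, order_pcr, order_xray, rapid_test_pos, rash} — 11 facts.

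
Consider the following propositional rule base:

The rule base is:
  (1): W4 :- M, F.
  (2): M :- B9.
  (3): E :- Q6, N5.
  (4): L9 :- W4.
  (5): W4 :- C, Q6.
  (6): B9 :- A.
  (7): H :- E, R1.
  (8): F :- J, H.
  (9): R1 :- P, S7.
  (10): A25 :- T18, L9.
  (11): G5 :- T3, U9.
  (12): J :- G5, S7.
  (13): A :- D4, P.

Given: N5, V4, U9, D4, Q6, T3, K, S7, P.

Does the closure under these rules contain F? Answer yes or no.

yes

Round 1 fires (3), (9), (11), (13), giving E, R1, G5, A.
Round 2 fires (6), (7), (12), giving B9, H, J.
Round 3 fires (2), (8), giving M, F.
Round 4 fires (1), giving W4.
Round 5 fires (4), giving L9.
F appears in round 3, so it is derivable.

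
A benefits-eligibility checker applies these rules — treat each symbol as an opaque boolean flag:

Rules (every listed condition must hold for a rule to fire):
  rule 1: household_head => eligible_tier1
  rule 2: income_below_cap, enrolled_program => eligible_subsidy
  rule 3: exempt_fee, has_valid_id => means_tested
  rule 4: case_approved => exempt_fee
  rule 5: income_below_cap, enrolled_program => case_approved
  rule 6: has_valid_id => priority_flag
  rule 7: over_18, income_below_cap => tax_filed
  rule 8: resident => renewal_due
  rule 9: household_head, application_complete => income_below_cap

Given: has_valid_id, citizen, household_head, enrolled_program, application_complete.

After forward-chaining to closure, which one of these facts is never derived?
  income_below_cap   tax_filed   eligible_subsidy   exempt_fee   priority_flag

Round 1: rule 1 [household_head => eligible_tier1]; rule 6 [has_valid_id => priority_flag]; rule 9 [household_head, application_complete => income_below_cap]. Adds eligible_tier1, priority_flag, income_below_cap.
Round 2: rule 2 [income_below_cap, enrolled_program => eligible_subsidy]; rule 5 [income_below_cap, enrolled_program => case_approved]. Adds eligible_subsidy, case_approved.
Round 3: rule 4 [case_approved => exempt_fee]. Adds exempt_fee.
Round 4: rule 3 [exempt_fee, has_valid_id => means_tested]. Adds means_tested.
Derived: income_below_cap (round 1), priority_flag (round 1), exempt_fee (round 3), eligible_subsidy (round 2). tax_filed never appears in any round.

tax_filed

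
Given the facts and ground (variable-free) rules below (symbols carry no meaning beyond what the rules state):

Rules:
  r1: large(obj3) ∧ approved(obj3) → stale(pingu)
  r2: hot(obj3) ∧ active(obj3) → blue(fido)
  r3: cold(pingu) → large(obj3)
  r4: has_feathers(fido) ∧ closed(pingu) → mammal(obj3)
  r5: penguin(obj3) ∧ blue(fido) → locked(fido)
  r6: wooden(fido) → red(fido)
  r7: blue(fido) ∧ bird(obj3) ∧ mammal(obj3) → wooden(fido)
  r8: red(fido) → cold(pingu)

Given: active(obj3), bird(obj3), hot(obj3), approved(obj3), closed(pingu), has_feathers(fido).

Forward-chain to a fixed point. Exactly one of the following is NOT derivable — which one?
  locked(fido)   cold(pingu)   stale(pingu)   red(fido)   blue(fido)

locked(fido)

Round 1: r2 [hot(obj3) ∧ active(obj3) → blue(fido)]; r4 [has_feathers(fido) ∧ closed(pingu) → mammal(obj3)]. New: blue(fido), mammal(obj3).
Round 2: r7 [blue(fido) ∧ bird(obj3) ∧ mammal(obj3) → wooden(fido)]. New: wooden(fido).
Round 3: r6 [wooden(fido) → red(fido)]. New: red(fido).
Round 4: r8 [red(fido) → cold(pingu)]. New: cold(pingu).
Round 5: r3 [cold(pingu) → large(obj3)]. New: large(obj3).
Round 6: r1 [large(obj3) ∧ approved(obj3) → stale(pingu)]. New: stale(pingu).
Derived: stale(pingu) (round 6), red(fido) (round 3), blue(fido) (round 1), cold(pingu) (round 4). locked(fido) never appears in any round.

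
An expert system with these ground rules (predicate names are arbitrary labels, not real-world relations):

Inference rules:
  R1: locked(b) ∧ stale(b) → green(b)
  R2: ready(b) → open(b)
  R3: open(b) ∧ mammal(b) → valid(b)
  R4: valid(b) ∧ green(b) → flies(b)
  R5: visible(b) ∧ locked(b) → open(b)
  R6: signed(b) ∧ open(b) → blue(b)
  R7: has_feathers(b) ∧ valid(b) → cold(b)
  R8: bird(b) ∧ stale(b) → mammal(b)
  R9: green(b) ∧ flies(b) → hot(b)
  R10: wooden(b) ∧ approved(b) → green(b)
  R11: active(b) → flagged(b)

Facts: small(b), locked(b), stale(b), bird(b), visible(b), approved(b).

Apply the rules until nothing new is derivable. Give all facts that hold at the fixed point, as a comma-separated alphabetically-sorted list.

Round 1 fires R1, R5, R8, giving green(b), open(b), mammal(b).
Round 2 fires R3, giving valid(b).
Round 3 fires R4, giving flies(b).
Round 4 fires R9, giving hot(b).

approved(b), bird(b), flies(b), green(b), hot(b), locked(b), mammal(b), open(b), small(b), stale(b), valid(b), visible(b)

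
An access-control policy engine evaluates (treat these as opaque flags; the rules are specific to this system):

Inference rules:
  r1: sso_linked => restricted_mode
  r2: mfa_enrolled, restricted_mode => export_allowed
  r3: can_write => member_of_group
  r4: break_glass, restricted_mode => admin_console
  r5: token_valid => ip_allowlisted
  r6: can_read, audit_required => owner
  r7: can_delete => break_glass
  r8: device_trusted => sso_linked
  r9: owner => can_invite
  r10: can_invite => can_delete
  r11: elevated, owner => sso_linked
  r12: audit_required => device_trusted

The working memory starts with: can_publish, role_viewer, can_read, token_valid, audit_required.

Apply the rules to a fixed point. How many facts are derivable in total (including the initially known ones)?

Round 1 — r5, r6, r12, derive ip_allowlisted, owner, device_trusted.
Round 2 — r8, r9, derive sso_linked, can_invite.
Round 3 — r1, r10, derive restricted_mode, can_delete.
Round 4 — r7, derive break_glass.
Round 5 — r4, derive admin_console.
Closure: {admin_console, audit_required, break_glass, can_delete, can_invite, can_publish, can_read, device_trusted, ip_allowlisted, owner, restricted_mode, role_viewer, sso_linked, token_valid} — 14 facts.

14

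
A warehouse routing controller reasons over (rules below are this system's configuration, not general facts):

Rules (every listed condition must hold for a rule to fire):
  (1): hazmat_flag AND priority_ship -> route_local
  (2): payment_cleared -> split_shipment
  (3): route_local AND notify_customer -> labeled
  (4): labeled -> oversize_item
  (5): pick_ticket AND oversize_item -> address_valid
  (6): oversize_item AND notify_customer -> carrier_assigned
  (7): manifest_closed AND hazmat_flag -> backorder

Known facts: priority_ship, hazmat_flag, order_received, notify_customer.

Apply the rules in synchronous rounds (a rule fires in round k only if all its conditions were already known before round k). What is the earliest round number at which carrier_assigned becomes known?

Round 1: (1) [hazmat_flag AND priority_ship -> route_local]. Adds route_local.
Round 2: (3) [route_local AND notify_customer -> labeled]. Adds labeled.
Round 3: (4) [labeled -> oversize_item]. Adds oversize_item.
Round 4: (6) [oversize_item AND notify_customer -> carrier_assigned]. Adds carrier_assigned.
carrier_assigned first appears in round 4.

4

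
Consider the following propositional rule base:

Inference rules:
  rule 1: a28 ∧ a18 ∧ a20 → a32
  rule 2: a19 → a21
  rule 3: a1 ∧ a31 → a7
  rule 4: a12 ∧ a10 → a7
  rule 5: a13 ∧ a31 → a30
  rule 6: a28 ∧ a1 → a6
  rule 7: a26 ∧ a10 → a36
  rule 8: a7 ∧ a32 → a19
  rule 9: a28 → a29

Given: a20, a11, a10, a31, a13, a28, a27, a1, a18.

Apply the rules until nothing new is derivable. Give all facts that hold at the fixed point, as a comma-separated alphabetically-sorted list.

a1, a10, a11, a13, a18, a19, a20, a21, a27, a28, a29, a30, a31, a32, a6, a7

[1] rule 1 [a28 ∧ a18 ∧ a20 → a32]; rule 3 [a1 ∧ a31 → a7]; rule 5 [a13 ∧ a31 → a30]; rule 6 [a28 ∧ a1 → a6]; rule 9 [a28 → a29]. ⇒ new: a32, a7, a30, a6, a29.
[2] rule 8 [a7 ∧ a32 → a19]. ⇒ new: a19.
[3] rule 2 [a19 → a21]. ⇒ new: a21.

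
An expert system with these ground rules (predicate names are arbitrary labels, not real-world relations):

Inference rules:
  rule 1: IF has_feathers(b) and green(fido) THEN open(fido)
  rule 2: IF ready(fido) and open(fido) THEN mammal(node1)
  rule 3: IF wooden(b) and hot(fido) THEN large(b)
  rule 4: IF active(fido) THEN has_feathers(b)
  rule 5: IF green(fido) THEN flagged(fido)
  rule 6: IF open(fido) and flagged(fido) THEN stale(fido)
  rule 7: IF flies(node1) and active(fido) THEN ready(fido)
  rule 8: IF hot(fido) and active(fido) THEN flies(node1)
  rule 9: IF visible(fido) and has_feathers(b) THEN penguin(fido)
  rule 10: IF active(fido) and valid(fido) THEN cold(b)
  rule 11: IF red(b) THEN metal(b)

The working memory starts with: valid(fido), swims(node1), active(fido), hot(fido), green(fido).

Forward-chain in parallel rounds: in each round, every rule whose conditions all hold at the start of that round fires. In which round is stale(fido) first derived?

Round 1: rule 4 [IF active(fido) THEN has_feathers(b)]; rule 5 [IF green(fido) THEN flagged(fido)]; rule 8 [IF hot(fido) and active(fido) THEN flies(node1)]; rule 10 [IF active(fido) and valid(fido) THEN cold(b)]. New: has_feathers(b), flagged(fido), flies(node1), cold(b).
Round 2: rule 1 [IF has_feathers(b) and green(fido) THEN open(fido)]; rule 7 [IF flies(node1) and active(fido) THEN ready(fido)]. New: open(fido), ready(fido).
Round 3: rule 2 [IF ready(fido) and open(fido) THEN mammal(node1)]; rule 6 [IF open(fido) and flagged(fido) THEN stale(fido)]. New: mammal(node1), stale(fido).
stale(fido) first appears in round 3.

3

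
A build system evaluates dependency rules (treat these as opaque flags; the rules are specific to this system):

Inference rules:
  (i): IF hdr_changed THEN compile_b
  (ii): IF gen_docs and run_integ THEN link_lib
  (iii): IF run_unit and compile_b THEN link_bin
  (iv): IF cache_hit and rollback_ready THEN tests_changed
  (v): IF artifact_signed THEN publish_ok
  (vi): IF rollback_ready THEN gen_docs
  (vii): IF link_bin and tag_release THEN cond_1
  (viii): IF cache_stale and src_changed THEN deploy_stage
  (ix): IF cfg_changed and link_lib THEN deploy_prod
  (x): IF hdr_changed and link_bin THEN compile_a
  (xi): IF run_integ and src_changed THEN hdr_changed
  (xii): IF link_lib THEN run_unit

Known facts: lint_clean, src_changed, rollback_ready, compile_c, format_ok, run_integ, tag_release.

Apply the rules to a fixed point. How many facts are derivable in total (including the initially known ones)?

[1] (vi) [IF rollback_ready THEN gen_docs]; (xi) [IF run_integ and src_changed THEN hdr_changed]. ⇒ new: gen_docs, hdr_changed.
[2] (i) [IF hdr_changed THEN compile_b]; (ii) [IF gen_docs and run_integ THEN link_lib]. ⇒ new: compile_b, link_lib.
[3] (xii) [IF link_lib THEN run_unit]. ⇒ new: run_unit.
[4] (iii) [IF run_unit and compile_b THEN link_bin]. ⇒ new: link_bin.
[5] (vii) [IF link_bin and tag_release THEN cond_1]; (x) [IF hdr_changed and link_bin THEN compile_a]. ⇒ new: cond_1, compile_a.
Closure: {compile_a, compile_b, compile_c, cond_1, format_ok, gen_docs, hdr_changed, link_bin, link_lib, lint_clean, rollback_ready, run_integ, run_unit, src_changed, tag_release} — 15 facts.

15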